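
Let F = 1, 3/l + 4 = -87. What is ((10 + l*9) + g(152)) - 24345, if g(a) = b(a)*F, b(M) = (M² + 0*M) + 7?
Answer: -111411/91 ≈ -1224.3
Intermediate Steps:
l = -3/91 (l = 3/(-4 - 87) = 3/(-91) = 3*(-1/91) = -3/91 ≈ -0.032967)
b(M) = 7 + M² (b(M) = (M² + 0) + 7 = M² + 7 = 7 + M²)
g(a) = 7 + a² (g(a) = (7 + a²)*1 = 7 + a²)
((10 + l*9) + g(152)) - 24345 = ((10 - 3/91*9) + (7 + 152²)) - 24345 = ((10 - 27/91) + (7 + 23104)) - 24345 = (883/91 + 23111) - 24345 = 2103984/91 - 24345 = -111411/91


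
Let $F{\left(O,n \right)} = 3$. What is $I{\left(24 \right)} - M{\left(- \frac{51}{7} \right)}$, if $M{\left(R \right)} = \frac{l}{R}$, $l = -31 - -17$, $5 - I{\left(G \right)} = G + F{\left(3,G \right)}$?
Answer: $- \frac{1220}{51} \approx -23.922$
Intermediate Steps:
$I{\left(G \right)} = 2 - G$ ($I{\left(G \right)} = 5 - \left(G + 3\right) = 5 - \left(3 + G\right) = 2 - G$)
$l = -14$ ($l = -31 + 17 = -14$)
$M{\left(R \right)} = - \frac{14}{R}$
$I{\left(24 \right)} - M{\left(- \frac{51}{7} \right)} = \left(2 - 24\right) - - \frac{14}{\left(-51\right) \frac{1}{7}} = -22 - - \frac{14}{- \frac{51}{7}} = -22 - \left(-14\right) \left(- \frac{7}{51}\right) = -22 - \frac{98}{51} = - \frac{1220}{51}$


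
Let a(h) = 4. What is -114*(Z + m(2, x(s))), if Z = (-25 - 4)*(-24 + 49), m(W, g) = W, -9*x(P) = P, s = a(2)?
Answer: 82422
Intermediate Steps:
s = 4
x(P) = -P/9
Z = -725 (Z = -29*25 = -725)
-114*(Z + m(2, x(s))) = -114*(-725 + 2) = -114*(-723) = 82422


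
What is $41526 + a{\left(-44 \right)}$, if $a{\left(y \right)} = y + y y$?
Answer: $43418$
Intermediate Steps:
$a{\left(y \right)} = y + y^{2}$
$41526 + a{\left(-44 \right)} = 41526 - 44 \left(1 - 44\right) = 41526 - -1892 = 41526 + 1892 = 43418$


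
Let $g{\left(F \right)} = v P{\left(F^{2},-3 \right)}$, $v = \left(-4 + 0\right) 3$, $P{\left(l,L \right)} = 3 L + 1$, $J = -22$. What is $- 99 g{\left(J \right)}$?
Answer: $-9504$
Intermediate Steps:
$P{\left(l,L \right)} = 1 + 3 L$
$v = -12$ ($v = \left(-4\right) 3 = -12$)
$g{\left(F \right)} = 96$ ($g{\left(F \right)} = - 12 \left(1 + 3 \left(-3\right)\right) = - 12 \left(1 - 9\right) = \left(-12\right) \left(-8\right) = 96$)
$- 99 g{\left(J \right)} = \left(-99\right) 96 = -9504$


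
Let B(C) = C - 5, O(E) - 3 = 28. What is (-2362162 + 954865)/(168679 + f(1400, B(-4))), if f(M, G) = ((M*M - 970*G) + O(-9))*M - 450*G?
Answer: -1407297/2756438129 ≈ -0.00051055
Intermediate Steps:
O(E) = 31 (O(E) = 3 + 28 = 31)
B(C) = -5 + C
f(M, G) = -450*G + M*(31 + M**2 - 970*G) (f(M, G) = ((M*M - 970*G) + 31)*M - 450*G = ((M**2 - 970*G) + 31)*M - 450*G = (31 + M**2 - 970*G)*M - 450*G = M*(31 + M**2 - 970*G) - 450*G = -450*G + M*(31 + M**2 - 970*G))
(-2362162 + 954865)/(168679 + f(1400, B(-4))) = (-2362162 + 954865)/(168679 + (1400**3 - 450*(-5 - 4) + 31*1400 - 970*(-5 - 4)*1400)) = -1407297/(168679 + (2744000000 - 450*(-9) + 43400 - 970*(-9)*1400)) = -1407297/(168679 + (2744000000 + 4050 + 43400 + 12222000)) = -1407297/(168679 + 2756269450) = -1407297/2756438129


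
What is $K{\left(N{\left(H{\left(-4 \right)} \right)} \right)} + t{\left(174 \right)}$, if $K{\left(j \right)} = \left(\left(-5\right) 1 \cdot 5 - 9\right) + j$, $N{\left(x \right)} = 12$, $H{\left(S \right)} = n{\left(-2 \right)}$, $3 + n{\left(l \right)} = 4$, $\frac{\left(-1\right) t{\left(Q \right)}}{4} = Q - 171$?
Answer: $-34$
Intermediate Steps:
$t{\left(Q \right)} = 684 - 4 Q$ ($t{\left(Q \right)} = - 4 \left(Q - 171\right) = - 4 \left(-171 + Q\right) = 684 - 4 Q$)
$n{\left(l \right)} = 1$ ($n{\left(l \right)} = -3 + 4 = 1$)
$H{\left(S \right)} = 1$
$K{\left(j \right)} = -34 + j$ ($K{\left(j \right)} = \left(\left(-5\right) 5 - 9\right) + j = \left(-25 - 9\right) + j = -34 + j$)
$K{\left(N{\left(H{\left(-4 \right)} \right)} \right)} + t{\left(174 \right)} = \left(-34 + 12\right) + \left(684 - 696\right) = -22 + \left(684 - 696\right) = -22 - 12 = -34$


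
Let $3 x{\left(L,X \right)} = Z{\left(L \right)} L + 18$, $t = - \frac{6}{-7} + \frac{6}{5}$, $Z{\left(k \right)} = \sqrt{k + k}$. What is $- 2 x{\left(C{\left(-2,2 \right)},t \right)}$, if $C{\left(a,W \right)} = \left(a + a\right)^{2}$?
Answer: $-12 - \frac{128 \sqrt{2}}{3} \approx -72.34$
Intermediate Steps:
$Z{\left(k \right)} = \sqrt{2} \sqrt{k}$ ($Z{\left(k \right)} = \sqrt{2 k} = \sqrt{2} \sqrt{k}$)
$C{\left(a,W \right)} = 4 a^{2}$ ($C{\left(a,W \right)} = \left(2 a\right)^{2} = 4 a^{2}$)
$t = \frac{72}{35}$ ($t = \left(-6\right) \left(- \frac{1}{7}\right) + 6 \cdot \frac{1}{5} = \frac{6}{7} + \frac{6}{5} = \frac{72}{35} \approx 2.0571$)
$x{\left(L,X \right)} = 6 + \frac{\sqrt{2} L^{\frac{3}{2}}}{3}$ ($x{\left(L,X \right)} = \frac{\sqrt{2} \sqrt{L} L + 18}{3} = \frac{\sqrt{2} L^{\frac{3}{2}} + 18}{3} = \frac{18 + \sqrt{2} L^{\frac{3}{2}}}{3} = 6 + \frac{\sqrt{2} L^{\frac{3}{2}}}{3}$)
$- 2 x{\left(C{\left(-2,2 \right)},t \right)} = - 2 \left(6 + \frac{\sqrt{2} \left(4 \left(-2\right)^{2}\right)^{\frac{3}{2}}}{3}\right) = - 2 \left(6 + \frac{\sqrt{2} \left(4 \cdot 4\right)^{\frac{3}{2}}}{3}\right) = - 2 \left(6 + \frac{\sqrt{2} \cdot 16^{\frac{3}{2}}}{3}\right) = - 2 \left(6 + \frac{1}{3} \sqrt{2} \cdot 64\right) = - 2 \left(6 + \frac{64 \sqrt{2}}{3}\right) = -12 - \frac{128 \sqrt{2}}{3}$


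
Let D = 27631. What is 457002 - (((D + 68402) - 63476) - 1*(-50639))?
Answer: 373806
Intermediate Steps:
457002 - (((D + 68402) - 63476) - 1*(-50639)) = 457002 - (((27631 + 68402) - 63476) - 1*(-50639)) = 457002 - ((96033 - 63476) + 50639) = 457002 - (32557 + 50639) = 457002 - 1*83196 = 457002 - 83196 = 373806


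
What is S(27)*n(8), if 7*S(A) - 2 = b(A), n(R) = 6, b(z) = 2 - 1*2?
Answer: 12/7 ≈ 1.7143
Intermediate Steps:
b(z) = 0 (b(z) = 2 - 2 = 0)
S(A) = 2/7 (S(A) = 2/7 + (⅐)*0 = 2/7 + 0 = 2/7)
S(27)*n(8) = (2/7)*6 = 12/7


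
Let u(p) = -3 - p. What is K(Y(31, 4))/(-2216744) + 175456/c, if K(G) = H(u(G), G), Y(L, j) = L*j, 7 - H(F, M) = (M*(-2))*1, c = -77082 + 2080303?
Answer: 388430213909/4440628132424 ≈ 0.087472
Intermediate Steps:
c = 2003221
H(F, M) = 7 + 2*M (H(F, M) = 7 - M*(-2) = 7 - (-2*M) = 7 - (-2)*M = 7 + 2*M)
K(G) = 7 + 2*G
K(Y(31, 4))/(-2216744) + 175456/c = (7 + 2*(31*4))/(-2216744) + 175456/2003221 = (7 + 2*124)*(-1/2216744) + 175456*(1/2003221) = (7 + 248)*(-1/2216744) + 175456/2003221 = 255*(-1/2216744) + 175456/2003221 = -255/2216744 + 175456/2003221 = 388430213909/4440628132424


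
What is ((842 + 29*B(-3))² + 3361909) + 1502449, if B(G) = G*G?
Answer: 6080967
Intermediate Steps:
B(G) = G²
((842 + 29*B(-3))² + 3361909) + 1502449 = ((842 + 29*(-3)²)² + 3361909) + 1502449 = ((842 + 29*9)² + 3361909) + 1502449 = ((842 + 261)² + 3361909) + 1502449 = (1103² + 3361909) + 1502449 = (1216609 + 3361909) + 1502449 = 4578518 + 1502449 = 6080967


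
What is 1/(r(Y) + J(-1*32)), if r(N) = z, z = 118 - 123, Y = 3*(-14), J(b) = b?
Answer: -1/37 ≈ -0.027027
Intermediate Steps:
Y = -42
z = -5
r(N) = -5
1/(r(Y) + J(-1*32)) = 1/(-5 - 1*32) = 1/(-5 - 32) = 1/(-37) = -1/37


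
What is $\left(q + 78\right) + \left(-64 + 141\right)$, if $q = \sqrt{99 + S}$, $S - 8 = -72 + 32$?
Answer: $155 + \sqrt{67} \approx 163.19$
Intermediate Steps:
$S = -32$ ($S = 8 + \left(-72 + 32\right) = 8 - 40 = -32$)
$q = \sqrt{67}$ ($q = \sqrt{99 - 32} = \sqrt{67} \approx 8.1853$)
$\left(q + 78\right) + \left(-64 + 141\right) = \left(\sqrt{67} + 78\right) + \left(-64 + 141\right) = \left(78 + \sqrt{67}\right) + 77 = 155 + \sqrt{67}$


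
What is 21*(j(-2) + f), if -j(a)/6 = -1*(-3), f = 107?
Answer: 1869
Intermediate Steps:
j(a) = -18 (j(a) = -(-6)*(-3) = -6*3 = -18)
21*(j(-2) + f) = 21*(-18 + 107) = 21*89 = 1869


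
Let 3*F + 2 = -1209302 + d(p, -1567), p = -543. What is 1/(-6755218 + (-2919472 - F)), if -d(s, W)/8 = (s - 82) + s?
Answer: -3/27824110 ≈ -1.0782e-7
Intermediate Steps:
d(s, W) = 656 - 16*s (d(s, W) = -8*((s - 82) + s) = -8*((-82 + s) + s) = -8*(-82 + 2*s) = 656 - 16*s)
F = -1199960/3 (F = -⅔ + (-1209302 + (656 - 16*(-543)))/3 = -⅔ + (-1209302 + (656 + 8688))/3 = -⅔ + (-1209302 + 9344)/3 = -⅔ + (⅓)*(-1199958) = -⅔ - 399986 = -1199960/3 ≈ -3.9999e+5)
1/(-6755218 + (-2919472 - F)) = 1/(-6755218 + (-2919472 - 1*(-1199960/3))) = 1/(-6755218 + (-2919472 + 1199960/3)) = 1/(-6755218 - 7558456/3) = 1/(-27824110/3) = -3/27824110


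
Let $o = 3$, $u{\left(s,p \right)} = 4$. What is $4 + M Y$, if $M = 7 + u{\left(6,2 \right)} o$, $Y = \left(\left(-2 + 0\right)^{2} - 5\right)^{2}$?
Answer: $23$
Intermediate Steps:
$Y = 1$ ($Y = \left(\left(-2\right)^{2} - 5\right)^{2} = \left(4 - 5\right)^{2} = \left(-1\right)^{2} = 1$)
$M = 19$ ($M = 7 + 4 \cdot 3 = 7 + 12 = 19$)
$4 + M Y = 4 + 19 \cdot 1 = 4 + 19 = 23$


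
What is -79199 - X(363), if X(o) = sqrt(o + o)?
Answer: -79199 - 11*sqrt(6) ≈ -79226.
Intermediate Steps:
X(o) = sqrt(2)*sqrt(o) (X(o) = sqrt(2*o) = sqrt(2)*sqrt(o))
-79199 - X(363) = -79199 - sqrt(2)*sqrt(363) = -79199 - sqrt(2)*11*sqrt(3) = -79199 - 11*sqrt(6)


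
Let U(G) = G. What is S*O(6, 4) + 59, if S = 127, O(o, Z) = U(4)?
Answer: 567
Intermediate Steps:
O(o, Z) = 4
S*O(6, 4) + 59 = 127*4 + 59 = 508 + 59 = 567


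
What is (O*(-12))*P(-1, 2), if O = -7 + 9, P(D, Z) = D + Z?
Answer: -24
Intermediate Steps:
O = 2
(O*(-12))*P(-1, 2) = (2*(-12))*(-1 + 2) = -24*1 = -24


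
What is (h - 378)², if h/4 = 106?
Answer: 2116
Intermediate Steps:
h = 424 (h = 4*106 = 424)
(h - 378)² = (424 - 378)² = 46² = 2116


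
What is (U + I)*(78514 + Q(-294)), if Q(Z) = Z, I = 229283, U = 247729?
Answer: 37311878640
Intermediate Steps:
(U + I)*(78514 + Q(-294)) = (247729 + 229283)*(78514 - 294) = 477012*78220 = 37311878640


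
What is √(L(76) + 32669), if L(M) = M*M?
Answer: √38445 ≈ 196.07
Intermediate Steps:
L(M) = M²
√(L(76) + 32669) = √(76² + 32669) = √(5776 + 32669) = √38445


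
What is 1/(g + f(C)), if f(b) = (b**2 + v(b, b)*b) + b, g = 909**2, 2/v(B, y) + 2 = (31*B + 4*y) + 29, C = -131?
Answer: 2279/1921905900 ≈ 1.1858e-6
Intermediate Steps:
v(B, y) = 2/(27 + 4*y + 31*B) (v(B, y) = 2/(-2 + ((31*B + 4*y) + 29)) = 2/(-2 + ((4*y + 31*B) + 29)) = 2/(-2 + (29 + 4*y + 31*B)) = 2/(27 + 4*y + 31*B))
g = 826281
f(b) = b + b**2 + 2*b/(27 + 35*b) (f(b) = (b**2 + (2/(27 + 4*b + 31*b))*b) + b = (b**2 + (2/(27 + 35*b))*b) + b = (b**2 + 2*b/(27 + 35*b)) + b = b + b**2 + 2*b/(27 + 35*b))
1/(g + f(C)) = 1/(826281 - 131*(2 + (1 - 131)*(27 + 35*(-131)))/(27 + 35*(-131))) = 1/(826281 - 131*(2 - 130*(27 - 4585))/(27 - 4585)) = 1/(826281 - 131*(2 - 130*(-4558))/(-4558)) = 1/(826281 - 131*(-1/4558)*(2 + 592540)) = 1/(826281 - 131*(-1/4558)*592542) = 1/(826281 + 38811501/2279) = 1/(1921905900/2279) = 2279/1921905900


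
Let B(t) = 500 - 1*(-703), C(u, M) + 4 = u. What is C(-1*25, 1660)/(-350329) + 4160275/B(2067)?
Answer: 1457465015362/421445787 ≈ 3458.3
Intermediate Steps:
C(u, M) = -4 + u
B(t) = 1203 (B(t) = 500 + 703 = 1203)
C(-1*25, 1660)/(-350329) + 4160275/B(2067) = (-4 - 1*25)/(-350329) + 4160275/1203 = (-4 - 25)*(-1/350329) + 4160275*(1/1203) = -29*(-1/350329) + 4160275/1203 = 29/350329 + 4160275/1203 = 1457465015362/421445787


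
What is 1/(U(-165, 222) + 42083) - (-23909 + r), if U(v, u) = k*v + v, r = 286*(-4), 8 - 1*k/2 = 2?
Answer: 1000566715/39938 ≈ 25053.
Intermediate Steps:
k = 12 (k = 16 - 2*2 = 16 - 4 = 12)
r = -1144
U(v, u) = 13*v (U(v, u) = 12*v + v = 13*v)
1/(U(-165, 222) + 42083) - (-23909 + r) = 1/(13*(-165) + 42083) - (-23909 - 1144) = 1/(-2145 + 42083) - 1*(-25053) = 1/39938 + 25053 = 1000566715/39938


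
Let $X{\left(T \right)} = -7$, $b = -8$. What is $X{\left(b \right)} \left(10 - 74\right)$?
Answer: $448$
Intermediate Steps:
$X{\left(b \right)} \left(10 - 74\right) = - 7 \left(10 - 74\right) = \left(-7\right) \left(-64\right) = 448$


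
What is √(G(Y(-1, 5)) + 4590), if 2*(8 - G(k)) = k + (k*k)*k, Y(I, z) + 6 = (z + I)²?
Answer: √4093 ≈ 63.977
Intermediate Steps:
Y(I, z) = -6 + (I + z)² (Y(I, z) = -6 + (z + I)² = -6 + (I + z)²)
G(k) = 8 - k/2 - k³/2 (G(k) = 8 - (k + (k*k)*k)/2 = 8 - (k + k²*k)/2 = 8 - (k + k³)/2 = 8 + (-k/2 - k³/2) = 8 - k/2 - k³/2)
√(G(Y(-1, 5)) + 4590) = √((8 - (-6 + (-1 + 5)²)/2 - (-6 + (-1 + 5)²)³/2) + 4590) = √((8 - (-6 + 4²)/2 - (-6 + 4²)³/2) + 4590) = √((8 - (-6 + 16)/2 - (-6 + 16)³/2) + 4590) = √((8 - ½*10 - ½*10³) + 4590) = √((8 - 5 - ½*1000) + 4590) = √((8 - 5 - 500) + 4590) = √(-497 + 4590) = √4093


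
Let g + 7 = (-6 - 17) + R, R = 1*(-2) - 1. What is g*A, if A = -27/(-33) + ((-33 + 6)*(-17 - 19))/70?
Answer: -16983/35 ≈ -485.23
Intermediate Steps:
R = -3 (R = -2 - 1 = -3)
A = 5661/385 (A = -27*(-1/33) - 27*(-36)*(1/70) = 9/11 + 972*(1/70) = 9/11 + 486/35 = 5661/385 ≈ 14.704)
g = -33 (g = -7 + ((-6 - 17) - 3) = -7 + (-23 - 3) = -7 - 26 = -33)
g*A = -33*5661/385 = -16983/35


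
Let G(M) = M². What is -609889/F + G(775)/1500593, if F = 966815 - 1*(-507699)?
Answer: -29565192927/2212645386802 ≈ -0.013362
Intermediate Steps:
F = 1474514 (F = 966815 + 507699 = 1474514)
-609889/F + G(775)/1500593 = -609889/1474514 + 775²/1500593 = -609889*1/1474514 + 600625*(1/1500593) = -609889/1474514 + 600625/1500593 = -29565192927/2212645386802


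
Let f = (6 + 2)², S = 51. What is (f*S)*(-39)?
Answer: -127296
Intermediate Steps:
f = 64 (f = 8² = 64)
(f*S)*(-39) = (64*51)*(-39) = 3264*(-39) = -127296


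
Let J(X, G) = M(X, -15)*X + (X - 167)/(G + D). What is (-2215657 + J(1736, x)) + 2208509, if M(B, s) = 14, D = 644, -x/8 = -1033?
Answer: 152827217/8908 ≈ 17156.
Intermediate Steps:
x = 8264 (x = -8*(-1033) = 8264)
J(X, G) = 14*X + (-167 + X)/(644 + G) (J(X, G) = 14*X + (X - 167)/(G + 644) = 14*X + (-167 + X)/(644 + G))
(-2215657 + J(1736, x)) + 2208509 = (-2215657 + (-167 + 9017*1736 + 14*8264*1736)/(644 + 8264)) + 2208509 = (-2215657 + (-167 + 15653512 + 200848256)/8908) + 2208509 = (-2215657 + (1/8908)*216501601) + 2208509 = (-2215657 + 216501601/8908) + 2208509 = -19520570955/8908 + 2208509 = 152827217/8908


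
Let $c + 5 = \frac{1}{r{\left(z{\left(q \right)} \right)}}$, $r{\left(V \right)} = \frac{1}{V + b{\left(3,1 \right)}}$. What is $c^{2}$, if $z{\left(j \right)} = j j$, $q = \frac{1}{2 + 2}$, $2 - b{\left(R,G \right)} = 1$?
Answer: $\frac{3969}{256} \approx 15.504$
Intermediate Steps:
$b{\left(R,G \right)} = 1$ ($b{\left(R,G \right)} = 2 - 1 = 1$)
$q = \frac{1}{4} \approx 0.25$
$z{\left(j \right)} = j^{2}$
$r{\left(V \right)} = \frac{1}{1 + V}$ ($r{\left(V \right)} = \frac{1}{V + 1} = \frac{1}{1 + V}$)
$c = - \frac{63}{16}$ ($c = -5 + \frac{1}{\frac{1}{1 + \left(\frac{1}{4}\right)^{2}}} = -5 + \frac{1}{\frac{1}{1 + \frac{1}{16}}} = -5 + \frac{1}{\frac{1}{\frac{17}{16}}} = -5 + \frac{1}{\frac{16}{17}} = -5 + \frac{17}{16} = - \frac{63}{16} \approx -3.9375$)
$c^{2} = \left(- \frac{63}{16}\right)^{2} = \frac{3969}{256}$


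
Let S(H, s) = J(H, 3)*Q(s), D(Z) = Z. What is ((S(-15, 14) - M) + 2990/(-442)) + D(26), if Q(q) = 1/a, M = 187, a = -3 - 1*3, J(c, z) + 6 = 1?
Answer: -17027/102 ≈ -166.93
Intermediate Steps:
J(c, z) = -5 (J(c, z) = -6 + 1 = -5)
a = -6 (a = -3 - 3 = -6)
Q(q) = -⅙ (Q(q) = 1/(-6) = -⅙)
S(H, s) = ⅚ (S(H, s) = -5*(-⅙) = ⅚)
((S(-15, 14) - M) + 2990/(-442)) + D(26) = ((⅚ - 1*187) + 2990/(-442)) + 26 = ((⅚ - 187) + 2990*(-1/442)) + 26 = (-1117/6 - 115/17) + 26 = -19679/102 + 26 = -17027/102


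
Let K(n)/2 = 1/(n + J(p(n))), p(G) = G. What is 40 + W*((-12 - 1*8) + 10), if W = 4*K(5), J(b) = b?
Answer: 32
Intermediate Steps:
K(n) = 1/n (K(n) = 2/(n + n) = 2/((2*n)) = 2*(1/(2*n)) = 1/n)
W = ⅘ (W = 4/5 = 4*(⅕) = ⅘ ≈ 0.80000)
40 + W*((-12 - 1*8) + 10) = 40 + 4*((-12 - 1*8) + 10)/5 = 40 + 4*((-12 - 8) + 10)/5 = 40 + 4*(-20 + 10)/5 = 40 + (⅘)*(-10) = 40 - 8 = 32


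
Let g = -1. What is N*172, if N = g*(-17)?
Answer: 2924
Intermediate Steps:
N = 17 (N = -1*(-17) = 17)
N*172 = 17*172 = 2924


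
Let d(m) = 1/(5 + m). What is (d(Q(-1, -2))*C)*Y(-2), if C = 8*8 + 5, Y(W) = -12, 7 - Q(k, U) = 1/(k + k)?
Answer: -1656/25 ≈ -66.240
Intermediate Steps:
Q(k, U) = 7 - 1/(2*k) (Q(k, U) = 7 - 1/(k + k) = 7 - 1/(2*k))
C = 69 (C = 64 + 5 = 69)
(d(Q(-1, -2))*C)*Y(-2) = (69/(5 + (7 - ½/(-1))))*(-12) = (69/(5 + (7 - ½*(-1))))*(-12) = (69/(5 + (7 + ½)))*(-12) = (69/(5 + 15/2))*(-12) = (69/(25/2))*(-12) = ((2/25)*69)*(-12) = (138/25)*(-12) = -1656/25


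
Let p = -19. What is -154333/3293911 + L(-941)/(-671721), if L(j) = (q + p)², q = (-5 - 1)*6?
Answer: -113632797868/2212589190831 ≈ -0.051357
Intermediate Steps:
q = -36 (q = -6*6 = -36)
L(j) = 3025 (L(j) = (-36 - 19)² = (-55)² = 3025)
-154333/3293911 + L(-941)/(-671721) = -154333/3293911 + 3025/(-671721) = -154333*1/3293911 + 3025*(-1/671721) = -154333/3293911 - 3025/671721 = -113632797868/2212589190831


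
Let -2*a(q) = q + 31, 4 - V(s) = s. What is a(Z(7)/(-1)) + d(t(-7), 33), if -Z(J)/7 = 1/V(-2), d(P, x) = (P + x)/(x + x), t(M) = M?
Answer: -2071/132 ≈ -15.689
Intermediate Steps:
V(s) = 4 - s
d(P, x) = (P + x)/(2*x) (d(P, x) = (P + x)/((2*x)) = (P + x)*(1/(2*x)) = (P + x)/(2*x))
Z(J) = -7/6 (Z(J) = -7/(4 - 1*(-2)) = -7/(4 + 2) = -7/6)
a(q) = -31/2 - q/2 (a(q) = -(q + 31)/2 = -(31 + q)/2 = -31/2 - q/2)
a(Z(7)/(-1)) + d(t(-7), 33) = (-31/2 - (-7)/(12*(-1))) + (½)*(-7 + 33)/33 = (-31/2 - (-7)*(-1)/12) + (½)*(1/33)*26 = (-31/2 - ½*7/6) + 13/33 = (-31/2 - 7/12) + 13/33 = -193/12 + 13/33 = -2071/132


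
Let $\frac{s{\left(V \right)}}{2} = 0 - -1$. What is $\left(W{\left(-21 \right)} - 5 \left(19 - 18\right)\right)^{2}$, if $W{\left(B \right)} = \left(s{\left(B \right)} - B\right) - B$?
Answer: $1521$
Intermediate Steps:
$s{\left(V \right)} = 2$ ($s{\left(V \right)} = 2 \left(0 - -1\right) = 2 \left(0 + 1\right) = 2 \cdot 1 = 2$)
$W{\left(B \right)} = 2 - 2 B$ ($W{\left(B \right)} = \left(2 - B\right) - B = 2 - 2 B$)
$\left(W{\left(-21 \right)} - 5 \left(19 - 18\right)\right)^{2} = \left(\left(2 - -42\right) - 5 \left(19 - 18\right)\right)^{2} = \left(\left(2 + 42\right) - 5\right)^{2} = \left(44 - 5\right)^{2} = 39^{2} = 1521$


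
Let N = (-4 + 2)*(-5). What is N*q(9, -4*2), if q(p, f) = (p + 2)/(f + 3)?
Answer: -22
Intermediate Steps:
q(p, f) = (2 + p)/(3 + f)
N = 10 (N = -2*(-5) = 10)
N*q(9, -4*2) = 10*((2 + 9)/(3 - 4*2)) = 10*(11/(3 - 8)) = 10*(11/(-5)) = 10*(-⅕*11) = 10*(-11/5) = -22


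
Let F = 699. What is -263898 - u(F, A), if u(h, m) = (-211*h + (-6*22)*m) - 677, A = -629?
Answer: -198760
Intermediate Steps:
u(h, m) = -677 - 211*h - 132*m (u(h, m) = (-211*h - 132*m) - 677 = -677 - 211*h - 132*m)
-263898 - u(F, A) = -263898 - (-677 - 211*699 - 132*(-629)) = -263898 - (-677 - 147489 + 83028) = -263898 - 1*(-65138) = -263898 + 65138 = -198760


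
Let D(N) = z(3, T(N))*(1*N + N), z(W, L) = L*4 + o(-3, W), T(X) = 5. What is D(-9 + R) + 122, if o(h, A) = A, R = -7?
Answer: -614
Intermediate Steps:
z(W, L) = W + 4*L (z(W, L) = L*4 + W = 4*L + W = W + 4*L)
D(N) = 46*N (D(N) = (3 + 4*5)*(1*N + N) = (3 + 20)*(N + N) = 23*(2*N) = 46*N)
D(-9 + R) + 122 = 46*(-9 - 7) + 122 = 46*(-16) + 122 = -736 + 122 = -614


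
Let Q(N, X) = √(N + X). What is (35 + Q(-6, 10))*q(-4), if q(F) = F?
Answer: -148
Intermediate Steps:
(35 + Q(-6, 10))*q(-4) = (35 + √(-6 + 10))*(-4) = (35 + √4)*(-4) = (35 + 2)*(-4) = 37*(-4) = -148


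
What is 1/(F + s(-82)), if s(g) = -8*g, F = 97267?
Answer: 1/97923 ≈ 1.0212e-5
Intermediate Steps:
1/(F + s(-82)) = 1/(97267 - 8*(-82)) = 1/(97267 + 656) = 1/97923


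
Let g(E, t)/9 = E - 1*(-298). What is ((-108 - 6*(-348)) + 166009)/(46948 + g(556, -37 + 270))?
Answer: 167989/54634 ≈ 3.0748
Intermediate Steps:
g(E, t) = 2682 + 9*E (g(E, t) = 9*(E - 1*(-298)) = 9*(E + 298) = 9*(298 + E) = 2682 + 9*E)
((-108 - 6*(-348)) + 166009)/(46948 + g(556, -37 + 270)) = ((-108 - 6*(-348)) + 166009)/(46948 + (2682 + 9*556)) = ((-108 + 2088) + 166009)/(46948 + (2682 + 5004)) = (1980 + 166009)/(46948 + 7686) = 167989/54634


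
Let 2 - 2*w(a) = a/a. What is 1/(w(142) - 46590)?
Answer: -2/93179 ≈ -2.1464e-5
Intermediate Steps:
w(a) = 1/2 (w(a) = 1 - a/(2*a) = 1 - 1/2*1 = 1 - 1/2 = 1/2)
1/(w(142) - 46590) = 1/(1/2 - 46590) = 1/(-93179/2) = -2/93179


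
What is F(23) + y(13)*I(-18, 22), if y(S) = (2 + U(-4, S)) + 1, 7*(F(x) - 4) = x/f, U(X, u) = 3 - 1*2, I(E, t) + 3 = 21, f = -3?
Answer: 1573/21 ≈ 74.905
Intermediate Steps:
I(E, t) = 18 (I(E, t) = -3 + 21 = 18)
U(X, u) = 1 (U(X, u) = 3 - 2 = 1)
F(x) = 4 - x/21 (F(x) = 4 + (x/(-3))/7 = 4 + (x*(-⅓))/7 = 4 + (-x/3)/7 = 4 - x/21)
y(S) = 4 (y(S) = (2 + 1) + 1 = 3 + 1 = 4)
F(23) + y(13)*I(-18, 22) = (4 - 1/21*23) + 4*18 = (4 - 23/21) + 72 = 61/21 + 72 = 1573/21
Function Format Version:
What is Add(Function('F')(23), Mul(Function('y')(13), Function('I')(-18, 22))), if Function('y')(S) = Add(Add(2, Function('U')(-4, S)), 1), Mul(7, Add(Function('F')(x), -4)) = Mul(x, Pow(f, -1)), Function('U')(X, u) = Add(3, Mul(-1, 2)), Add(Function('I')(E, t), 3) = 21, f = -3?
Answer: Rational(1573, 21) ≈ 74.905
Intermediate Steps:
Function('I')(E, t) = 18 (Function('I')(E, t) = Add(-3, 21) = 18)
Function('U')(X, u) = 1 (Function('U')(X, u) = Add(3, -2) = 1)
Function('F')(x) = Add(4, Mul(Rational(-1, 21), x)) (Function('F')(x) = Add(4, Mul(Rational(1, 7), Mul(x, Pow(-3, -1)))) = Add(4, Mul(Rational(1, 7), Mul(x, Rational(-1, 3)))) = Add(4, Mul(Rational(1, 7), Mul(Rational(-1, 3), x))) = Add(4, Mul(Rational(-1, 21), x)))
Function('y')(S) = 4 (Function('y')(S) = Add(Add(2, 1), 1) = Add(3, 1) = 4)
Add(Function('F')(23), Mul(Function('y')(13), Function('I')(-18, 22))) = Add(Add(4, Mul(Rational(-1, 21), 23)), Mul(4, 18)) = Add(Add(4, Rational(-23, 21)), 72) = Add(Rational(61, 21), 72) = Rational(1573, 21)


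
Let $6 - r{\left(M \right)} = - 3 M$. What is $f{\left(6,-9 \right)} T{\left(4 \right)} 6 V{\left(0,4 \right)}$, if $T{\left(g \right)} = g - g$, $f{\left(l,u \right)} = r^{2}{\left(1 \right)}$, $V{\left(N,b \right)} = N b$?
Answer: $0$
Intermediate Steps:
$r{\left(M \right)} = 6 + 3 M$ ($r{\left(M \right)} = 6 - - 3 M = 6 + 3 M$)
$f{\left(l,u \right)} = 81$ ($f{\left(l,u \right)} = \left(6 + 3 \cdot 1\right)^{2} = \left(6 + 3\right)^{2} = 9^{2} = 81$)
$T{\left(g \right)} = 0$
$f{\left(6,-9 \right)} T{\left(4 \right)} 6 V{\left(0,4 \right)} = 81 \cdot 0 \cdot 6 \cdot 0 \cdot 4 = 0 \cdot 6 \cdot 0 = 0 \cdot 0 = 0$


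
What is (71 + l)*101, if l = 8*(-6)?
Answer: 2323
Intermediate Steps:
l = -48
(71 + l)*101 = (71 - 48)*101 = 23*101 = 2323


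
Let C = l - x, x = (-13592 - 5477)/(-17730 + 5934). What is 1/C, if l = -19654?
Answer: -11796/231857653 ≈ -5.0876e-5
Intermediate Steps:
x = 19069/11796 (x = -19069/(-11796) = -19069*(-1/11796) = 19069/11796 ≈ 1.6166)
C = -231857653/11796 (C = -19654 - 1*19069/11796 = -19654 - 19069/11796 = -231857653/11796 ≈ -19656.)
1/C = 1/(-231857653/11796) = -11796/231857653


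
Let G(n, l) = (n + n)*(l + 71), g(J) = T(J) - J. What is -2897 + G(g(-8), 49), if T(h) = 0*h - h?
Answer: 943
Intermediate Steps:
T(h) = -h (T(h) = 0 - h = -h)
g(J) = -2*J (g(J) = -J - J = -2*J)
G(n, l) = 2*n*(71 + l) (G(n, l) = (2*n)*(71 + l) = 2*n*(71 + l))
-2897 + G(g(-8), 49) = -2897 + 2*(-2*(-8))*(71 + 49) = -2897 + 2*16*120 = -2897 + 3840 = 943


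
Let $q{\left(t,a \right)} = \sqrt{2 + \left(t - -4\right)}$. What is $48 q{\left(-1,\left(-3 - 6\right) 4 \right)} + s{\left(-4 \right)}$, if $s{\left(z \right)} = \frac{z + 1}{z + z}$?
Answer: $\frac{3}{8} + 48 \sqrt{5} \approx 107.71$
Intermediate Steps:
$q{\left(t,a \right)} = \sqrt{6 + t}$ ($q{\left(t,a \right)} = \sqrt{2 + \left(t + 4\right)} = \sqrt{2 + \left(4 + t\right)} = \sqrt{6 + t}$)
$s{\left(z \right)} = \frac{1 + z}{2 z}$
$48 q{\left(-1,\left(-3 - 6\right) 4 \right)} + s{\left(-4 \right)} = 48 \sqrt{6 - 1} + \frac{1 - 4}{2 \left(-4\right)} = 48 \sqrt{5} + \frac{1}{2} \left(- \frac{1}{4}\right) \left(-3\right) = 48 \sqrt{5} + \frac{3}{8} = \frac{3}{8} + 48 \sqrt{5}$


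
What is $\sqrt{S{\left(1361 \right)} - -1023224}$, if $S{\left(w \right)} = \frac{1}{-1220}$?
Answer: $\frac{\sqrt{380741650095}}{610} \approx 1011.5$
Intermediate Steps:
$S{\left(w \right)} = - \frac{1}{1220}$
$\sqrt{S{\left(1361 \right)} - -1023224} = \sqrt{- \frac{1}{1220} - -1023224} = \sqrt{- \frac{1}{1220} + 1023224} = \sqrt{\frac{1248333279}{1220}} = \frac{\sqrt{380741650095}}{610}$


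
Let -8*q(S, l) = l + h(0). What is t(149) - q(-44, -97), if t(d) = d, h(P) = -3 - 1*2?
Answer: 545/4 ≈ 136.25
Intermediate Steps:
h(P) = -5 (h(P) = -3 - 2 = -5)
q(S, l) = 5/8 - l/8 (q(S, l) = -(l - 5)/8 = -(-5 + l)/8 = 5/8 - l/8)
t(149) - q(-44, -97) = 149 - (5/8 - 1/8*(-97)) = 149 - (5/8 + 97/8) = 149 - 1*51/4 = 149 - 51/4 = 545/4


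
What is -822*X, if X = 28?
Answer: -23016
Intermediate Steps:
-822*X = -822*28 = -23016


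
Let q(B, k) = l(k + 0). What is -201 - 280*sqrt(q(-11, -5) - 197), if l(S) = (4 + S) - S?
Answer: -201 - 280*I*sqrt(193) ≈ -201.0 - 3889.9*I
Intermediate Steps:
l(S) = 4
q(B, k) = 4
-201 - 280*sqrt(q(-11, -5) - 197) = -201 - 280*sqrt(4 - 197) = -201 - 280*I*sqrt(193)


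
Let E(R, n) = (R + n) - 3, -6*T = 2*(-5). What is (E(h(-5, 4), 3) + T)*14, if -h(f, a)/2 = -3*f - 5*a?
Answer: 490/3 ≈ 163.33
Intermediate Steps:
T = 5/3 (T = -(-5)/3 = -1/6*(-10) = 5/3 ≈ 1.6667)
h(f, a) = 6*f + 10*a (h(f, a) = -2*(-3*f - 5*a) = -2*(-5*a - 3*f) = 6*f + 10*a)
E(R, n) = -3 + R + n
(E(h(-5, 4), 3) + T)*14 = ((-3 + (6*(-5) + 10*4) + 3) + 5/3)*14 = ((-3 + (-30 + 40) + 3) + 5/3)*14 = ((-3 + 10 + 3) + 5/3)*14 = (10 + 5/3)*14 = (35/3)*14 = 490/3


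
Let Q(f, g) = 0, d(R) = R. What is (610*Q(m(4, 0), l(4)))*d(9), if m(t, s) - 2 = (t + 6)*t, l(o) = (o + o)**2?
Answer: 0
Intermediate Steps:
l(o) = 4*o**2 (l(o) = (2*o)**2 = 4*o**2)
m(t, s) = 2 + t*(6 + t) (m(t, s) = 2 + (t + 6)*t = 2 + (6 + t)*t = 2 + t*(6 + t))
(610*Q(m(4, 0), l(4)))*d(9) = (610*0)*9 = 0*9 = 0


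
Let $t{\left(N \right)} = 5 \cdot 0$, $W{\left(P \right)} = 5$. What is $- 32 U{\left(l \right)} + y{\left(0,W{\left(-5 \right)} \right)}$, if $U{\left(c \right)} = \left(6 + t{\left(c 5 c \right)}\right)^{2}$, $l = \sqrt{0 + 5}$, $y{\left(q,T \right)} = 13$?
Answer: $-1139$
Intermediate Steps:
$t{\left(N \right)} = 0$
$l = \sqrt{5} \approx 2.2361$
$U{\left(c \right)} = 36$ ($U{\left(c \right)} = \left(6 + 0\right)^{2} = 6^{2} = 36$)
$- 32 U{\left(l \right)} + y{\left(0,W{\left(-5 \right)} \right)} = \left(-32\right) 36 + 13 = -1152 + 13 = -1139$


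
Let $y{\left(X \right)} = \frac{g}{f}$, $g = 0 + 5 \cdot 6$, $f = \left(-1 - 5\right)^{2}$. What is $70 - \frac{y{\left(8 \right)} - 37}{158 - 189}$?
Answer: $\frac{413}{6} \approx 68.833$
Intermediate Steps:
$f = 36$ ($f = \left(-6\right)^{2} = 36$)
$g = 30$ ($g = 0 + 30 = 30$)
$y{\left(X \right)} = \frac{5}{6}$ ($y{\left(X \right)} = \frac{30}{36} = 30 \cdot \frac{1}{36} = \frac{5}{6}$)
$70 - \frac{y{\left(8 \right)} - 37}{158 - 189} = 70 - \frac{\frac{5}{6} - 37}{158 - 189} = 70 - - \frac{217}{6 \left(-31\right)} = 70 - \left(- \frac{217}{6}\right) \left(- \frac{1}{31}\right) = 70 - \frac{7}{6} = \frac{413}{6}$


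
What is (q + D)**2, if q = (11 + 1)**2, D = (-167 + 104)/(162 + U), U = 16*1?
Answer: 653773761/31684 ≈ 20634.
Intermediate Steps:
U = 16
D = -63/178 (D = (-167 + 104)/(162 + 16) = -63/178 ≈ -0.35393)
q = 144 (q = 12**2 = 144)
(q + D)**2 = (144 - 63/178)**2 = (25569/178)**2 = 653773761/31684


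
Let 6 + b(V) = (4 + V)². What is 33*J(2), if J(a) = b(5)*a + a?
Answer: 5016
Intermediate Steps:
b(V) = -6 + (4 + V)²
J(a) = 76*a (J(a) = (-6 + (4 + 5)²)*a + a = (-6 + 9²)*a + a = (-6 + 81)*a + a = 75*a + a = 76*a)
33*J(2) = 33*(76*2) = 33*152 = 5016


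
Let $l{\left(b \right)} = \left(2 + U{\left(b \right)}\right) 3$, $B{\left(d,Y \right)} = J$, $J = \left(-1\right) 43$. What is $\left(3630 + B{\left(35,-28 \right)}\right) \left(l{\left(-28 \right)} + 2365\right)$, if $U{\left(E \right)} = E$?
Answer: $8203469$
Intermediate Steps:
$J = -43$
$B{\left(d,Y \right)} = -43$
$l{\left(b \right)} = 6 + 3 b$ ($l{\left(b \right)} = \left(2 + b\right) 3 = 6 + 3 b$)
$\left(3630 + B{\left(35,-28 \right)}\right) \left(l{\left(-28 \right)} + 2365\right) = \left(3630 - 43\right) \left(\left(6 + 3 \left(-28\right)\right) + 2365\right) = 3587 \left(\left(6 - 84\right) + 2365\right) = 3587 \left(-78 + 2365\right) = 3587 \cdot 2287 = 8203469$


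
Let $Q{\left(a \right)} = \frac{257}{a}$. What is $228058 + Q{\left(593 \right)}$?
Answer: $\frac{135238651}{593} \approx 2.2806 \cdot 10^{5}$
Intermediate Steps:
$228058 + Q{\left(593 \right)} = 228058 + \frac{257}{593} = \frac{135238651}{593}$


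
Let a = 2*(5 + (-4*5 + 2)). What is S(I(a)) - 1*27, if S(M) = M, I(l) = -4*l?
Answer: 77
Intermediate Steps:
a = -26 (a = 2*(5 + (-20 + 2)) = 2*(5 - 18) = 2*(-13) = -26)
S(I(a)) - 1*27 = -4*(-26) - 1*27 = 104 - 27 = 77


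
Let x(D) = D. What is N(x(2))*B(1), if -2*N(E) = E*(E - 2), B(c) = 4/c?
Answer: 0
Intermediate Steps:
N(E) = -E*(-2 + E)/2 (N(E) = -E*(E - 2)/2 = -E*(-2 + E)/2)
N(x(2))*B(1) = ((½)*2*(2 - 1*2))*(4/1) = ((½)*2*(2 - 2))*(4*1) = ((½)*2*0)*4 = 0*4 = 0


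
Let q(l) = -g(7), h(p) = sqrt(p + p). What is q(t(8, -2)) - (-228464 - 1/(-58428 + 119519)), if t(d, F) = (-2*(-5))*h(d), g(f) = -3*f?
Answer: 13958377136/61091 ≈ 2.2849e+5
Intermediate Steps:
h(p) = sqrt(2)*sqrt(p) (h(p) = sqrt(2*p) = sqrt(2)*sqrt(p))
t(d, F) = 10*sqrt(2)*sqrt(d) (t(d, F) = (-2*(-5))*(sqrt(2)*sqrt(d)) = 10*(sqrt(2)*sqrt(d)) = 10*sqrt(2)*sqrt(d))
q(l) = 21 (q(l) = -(-3)*7 = -1*(-21) = 21)
q(t(8, -2)) - (-228464 - 1/(-58428 + 119519)) = 21 - (-228464 - 1/(-58428 + 119519)) = 21 - (-228464 - 1/61091) = 21 - 1*(-13957094225/61091) = 21 + 13957094225/61091 = 13958377136/61091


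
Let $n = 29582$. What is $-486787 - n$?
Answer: $-516369$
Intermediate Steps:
$-486787 - n = -486787 - 29582 = -516369$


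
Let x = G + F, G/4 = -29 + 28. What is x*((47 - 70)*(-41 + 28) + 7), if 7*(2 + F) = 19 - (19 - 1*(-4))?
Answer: -14076/7 ≈ -2010.9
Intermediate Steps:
F = -18/7 (F = -2 + (19 - (19 - 1*(-4)))/7 = -2 + (19 - (19 + 4))/7 = -2 + (19 - 1*23)/7 = -2 + (19 - 23)/7 = -2 + (1/7)*(-4) = -2 - 4/7 = -18/7 ≈ -2.5714)
G = -4 (G = 4*(-29 + 28) = 4*(-1) = -4)
x = -46/7 (x = -4 - 18/7 = -46/7 ≈ -6.5714)
x*((47 - 70)*(-41 + 28) + 7) = -46*((47 - 70)*(-41 + 28) + 7)/7 = -46*(-23*(-13) + 7)/7 = -46*(299 + 7)/7 = -46/7*306 = -14076/7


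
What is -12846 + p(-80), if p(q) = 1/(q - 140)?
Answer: -2826121/220 ≈ -12846.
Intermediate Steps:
p(q) = 1/(-140 + q)
-12846 + p(-80) = -12846 + 1/(-140 - 80) = -12846 + 1/(-220) = -12846 - 1/220 = -2826121/220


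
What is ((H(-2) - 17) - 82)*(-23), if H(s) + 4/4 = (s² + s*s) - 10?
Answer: 2346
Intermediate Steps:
H(s) = -11 + 2*s² (H(s) = -1 + ((s² + s*s) - 10) = -1 + ((s² + s²) - 10) = -1 + (2*s² - 10) = -1 + (-10 + 2*s²) = -11 + 2*s²)
((H(-2) - 17) - 82)*(-23) = (((-11 + 2*(-2)²) - 17) - 82)*(-23) = (((-11 + 2*4) - 17) - 82)*(-23) = (((-11 + 8) - 17) - 82)*(-23) = ((-3 - 17) - 82)*(-23) = (-20 - 82)*(-23) = -102*(-23) = 2346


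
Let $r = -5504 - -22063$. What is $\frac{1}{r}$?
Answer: $\frac{1}{16559} \approx 6.039 \cdot 10^{-5}$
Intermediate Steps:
$r = 16559$ ($r = -5504 + 22063 = 16559$)
$\frac{1}{r} = \frac{1}{16559}$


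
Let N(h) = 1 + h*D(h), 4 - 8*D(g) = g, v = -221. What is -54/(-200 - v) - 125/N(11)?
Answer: 5758/483 ≈ 11.921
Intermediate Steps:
D(g) = ½ - g/8
N(h) = 1 + h*(½ - h/8)
-54/(-200 - v) - 125/N(11) = -54/(-200 - 1*(-221)) - 125/(1 - ⅛*11*(-4 + 11)) = -54/(-200 + 221) - 125/(1 - ⅛*11*7) = -54/21 - 125/(1 - 77/8) = -54*1/21 - 125/(-69/8) = -18/7 - 125*(-8/69) = -18/7 + 1000/69 = 5758/483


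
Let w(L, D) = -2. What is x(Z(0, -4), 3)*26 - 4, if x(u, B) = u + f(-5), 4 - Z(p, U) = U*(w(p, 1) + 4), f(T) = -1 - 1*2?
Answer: 230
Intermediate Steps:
f(T) = -3 (f(T) = -1 - 2 = -3)
Z(p, U) = 4 - 2*U (Z(p, U) = 4 - U*(-2 + 4) = 4 - U*2 = 4 - 2*U)
x(u, B) = -3 + u (x(u, B) = u - 3 = -3 + u)
x(Z(0, -4), 3)*26 - 4 = (-3 + (4 - 2*(-4)))*26 - 4 = (-3 + (4 + 8))*26 - 4 = (-3 + 12)*26 - 4 = 9*26 - 4 = 234 - 4 = 230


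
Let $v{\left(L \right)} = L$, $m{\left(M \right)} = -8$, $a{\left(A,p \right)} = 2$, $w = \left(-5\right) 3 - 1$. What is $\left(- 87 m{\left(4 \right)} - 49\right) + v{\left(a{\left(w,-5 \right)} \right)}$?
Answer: $649$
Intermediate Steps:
$w = -16$ ($w = -15 - 1 = -16$)
$\left(- 87 m{\left(4 \right)} - 49\right) + v{\left(a{\left(w,-5 \right)} \right)} = \left(\left(-87\right) \left(-8\right) - 49\right) + 2 = \left(696 - 49\right) + 2 = 647 + 2 = 649$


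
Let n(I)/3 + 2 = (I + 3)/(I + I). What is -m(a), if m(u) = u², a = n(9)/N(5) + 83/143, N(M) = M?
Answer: -24649/511225 ≈ -0.048216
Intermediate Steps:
n(I) = -6 + 3*(3 + I)/(2*I) (n(I) = -6 + 3*((I + 3)/(I + I)) = -6 + 3*((3 + I)/((2*I))) = -6 + 3*((3 + I)*(1/(2*I))) = -6 + 3*((3 + I)/(2*I)) = -6 + 3*(3 + I)/(2*I))
a = -157/715 (a = ((9/2)*(1 - 1*9)/9)/5 + 83/143 = ((9/2)*(⅑)*(1 - 9))*(⅕) + 83*(1/143) = ((9/2)*(⅑)*(-8))*(⅕) + 83/143 = -4*⅕ + 83/143 = -⅘ + 83/143 = -157/715 ≈ -0.21958)
-m(a) = -(-157/715)² = -1*24649/511225 = -24649/511225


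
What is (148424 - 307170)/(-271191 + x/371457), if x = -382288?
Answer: 58967312922/100736177575 ≈ 0.58536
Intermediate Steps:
(148424 - 307170)/(-271191 + x/371457) = (148424 - 307170)/(-271191 - 382288/371457) = -158746/(-271191 - 382288*1/371457) = -158746/(-271191 - 382288/371457) = -158746/(-100736177575/371457) = -158746*(-371457/100736177575) = 58967312922/100736177575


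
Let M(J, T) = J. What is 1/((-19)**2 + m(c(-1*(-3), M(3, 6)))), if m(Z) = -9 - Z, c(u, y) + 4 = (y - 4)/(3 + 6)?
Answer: 9/3205 ≈ 0.0028081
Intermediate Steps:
c(u, y) = -40/9 + y/9 (c(u, y) = -4 + (y - 4)/(3 + 6) = -4 + (-4 + y)/9 = -4 + (-4 + y)*(1/9) = -4 + (-4/9 + y/9) = -40/9 + y/9)
1/((-19)**2 + m(c(-1*(-3), M(3, 6)))) = 1/((-19)**2 + (-9 - (-40/9 + (1/9)*3))) = 1/(361 + (-9 - (-40/9 + 1/3))) = 1/(361 + (-9 - 1*(-37/9))) = 1/(361 + (-9 + 37/9)) = 1/(361 - 44/9) = 1/(3205/9) = 9/3205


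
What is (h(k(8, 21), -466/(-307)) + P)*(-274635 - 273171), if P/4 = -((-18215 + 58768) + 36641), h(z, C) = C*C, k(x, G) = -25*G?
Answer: 15942037700522808/94249 ≈ 1.6915e+11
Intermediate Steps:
h(z, C) = C²
P = -308776 (P = 4*(-((-18215 + 58768) + 36641)) = 4*(-(40553 + 36641)) = 4*(-1*77194) = 4*(-77194) = -308776)
(h(k(8, 21), -466/(-307)) + P)*(-274635 - 273171) = ((-466/(-307))² - 308776)*(-274635 - 273171) = ((-466*(-1/307))² - 308776)*(-547806) = ((466/307)² - 308776)*(-547806) = (217156/94249 - 308776)*(-547806) = -29101612068/94249*(-547806) = 15942037700522808/94249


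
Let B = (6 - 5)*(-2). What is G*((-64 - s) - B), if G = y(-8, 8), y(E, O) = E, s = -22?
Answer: 320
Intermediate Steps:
G = -8
B = -2 (B = 1*(-2) = -2)
G*((-64 - s) - B) = -8*((-64 - 1*(-22)) - 1*(-2)) = -8*((-64 + 22) + 2) = -8*(-42 + 2) = -8*(-40) = 320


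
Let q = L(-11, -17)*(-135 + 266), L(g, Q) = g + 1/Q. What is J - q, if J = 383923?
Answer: 6551319/17 ≈ 3.8537e+5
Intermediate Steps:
q = -24628/17 (q = (-11 + 1/(-17))*(-135 + 266) = (-11 - 1/17)*131 = -188/17*131 = -24628/17 ≈ -1448.7)
J - q = 383923 - 1*(-24628/17) = 383923 + 24628/17 = 6551319/17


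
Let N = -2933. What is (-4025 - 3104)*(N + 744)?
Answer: 15605381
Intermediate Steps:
(-4025 - 3104)*(N + 744) = (-4025 - 3104)*(-2933 + 744) = -7129*(-2189) = 15605381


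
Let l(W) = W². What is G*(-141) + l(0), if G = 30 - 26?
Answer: -564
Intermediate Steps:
G = 4
G*(-141) + l(0) = 4*(-141) + 0² = -564 + 0 = -564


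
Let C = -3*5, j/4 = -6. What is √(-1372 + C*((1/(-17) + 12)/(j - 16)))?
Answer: 163*I*√238/68 ≈ 36.98*I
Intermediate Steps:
j = -24 (j = 4*(-6) = -24)
C = -15
√(-1372 + C*((1/(-17) + 12)/(j - 16))) = √(-1372 - 15*(1/(-17) + 12)/(-24 - 16)) = √(-1372 - 15*(-1/17 + 12)/(-40)) = √(-1372 - 3045*(-1)/(17*40)) = √(-1372 - 15*(-203/680)) = √(-1372 + 609/136) = √(-185983/136) = 163*I*√238/68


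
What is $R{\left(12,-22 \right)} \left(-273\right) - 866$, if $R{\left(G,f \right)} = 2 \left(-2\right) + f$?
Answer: $6232$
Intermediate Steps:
$R{\left(G,f \right)} = -4 + f$
$R{\left(12,-22 \right)} \left(-273\right) - 866 = \left(-4 - 22\right) \left(-273\right) - 866 = \left(-26\right) \left(-273\right) - 866 = 7098 - 866 = 6232$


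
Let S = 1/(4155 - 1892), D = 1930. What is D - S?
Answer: 4367589/2263 ≈ 1930.0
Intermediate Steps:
S = 1/2263 ≈ 0.00044189
D - S = 1930 - 1*1/2263 = 1930 - 1/2263 = 4367589/2263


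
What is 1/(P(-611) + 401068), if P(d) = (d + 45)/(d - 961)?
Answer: 786/315239731 ≈ 2.4933e-6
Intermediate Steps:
P(d) = (45 + d)/(-961 + d)
1/(P(-611) + 401068) = 1/((45 - 611)/(-961 - 611) + 401068) = 1/(-566/(-1572) + 401068) = 1/(-1/1572*(-566) + 401068) = 1/(283/786 + 401068) = 1/(315239731/786) = 786/315239731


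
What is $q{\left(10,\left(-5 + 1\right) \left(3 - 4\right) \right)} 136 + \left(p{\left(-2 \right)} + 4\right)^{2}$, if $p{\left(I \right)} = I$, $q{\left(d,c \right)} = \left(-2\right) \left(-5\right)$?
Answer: $1364$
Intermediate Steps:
$q{\left(d,c \right)} = 10$
$q{\left(10,\left(-5 + 1\right) \left(3 - 4\right) \right)} 136 + \left(p{\left(-2 \right)} + 4\right)^{2} = 10 \cdot 136 + \left(-2 + 4\right)^{2} = 1360 + 2^{2} = 1360 + 4 = 1364$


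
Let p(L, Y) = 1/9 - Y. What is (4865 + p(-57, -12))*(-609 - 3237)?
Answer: -56272108/3 ≈ -1.8757e+7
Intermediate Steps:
p(L, Y) = 1/9 - Y
(4865 + p(-57, -12))*(-609 - 3237) = (4865 + (1/9 - 1*(-12)))*(-609 - 3237) = (4865 + (1/9 + 12))*(-3846) = (4865 + 109/9)*(-3846) = (43894/9)*(-3846) = -56272108/3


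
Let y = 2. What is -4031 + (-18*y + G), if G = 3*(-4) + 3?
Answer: -4076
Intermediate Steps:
G = -9 (G = -12 + 3 = -9)
-4031 + (-18*y + G) = -4031 + (-18*2 - 9) = -4031 + (-36 - 9) = -4031 - 45 = -4076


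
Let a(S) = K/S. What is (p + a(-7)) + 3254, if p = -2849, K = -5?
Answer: 2840/7 ≈ 405.71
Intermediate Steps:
a(S) = -5/S
(p + a(-7)) + 3254 = (-2849 - 5/(-7)) + 3254 = (-2849 - 5*(-⅐)) + 3254 = (-2849 + 5/7) + 3254 = -19938/7 + 3254 = 2840/7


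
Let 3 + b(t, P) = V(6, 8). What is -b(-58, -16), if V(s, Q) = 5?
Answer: -2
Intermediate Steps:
b(t, P) = 2 (b(t, P) = -3 + 5 = 2)
-b(-58, -16) = -1*2 = -2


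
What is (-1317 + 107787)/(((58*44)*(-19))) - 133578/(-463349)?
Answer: -21427918983/11233433156 ≈ -1.9075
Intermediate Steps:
(-1317 + 107787)/(((58*44)*(-19))) - 133578/(-463349) = 106470/((2552*(-19))) - 133578*(-1/463349) = 106470/(-48488) + 133578/463349 = 106470*(-1/48488) + 133578/463349 = -53235/24244 + 133578/463349 = -21427918983/11233433156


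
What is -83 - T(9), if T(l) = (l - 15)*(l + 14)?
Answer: 55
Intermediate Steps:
T(l) = (-15 + l)*(14 + l)
-83 - T(9) = -83 - (-210 + 9² - 1*9) = -83 - (-210 + 81 - 9) = -83 - 1*(-138) = -83 + 138 = 55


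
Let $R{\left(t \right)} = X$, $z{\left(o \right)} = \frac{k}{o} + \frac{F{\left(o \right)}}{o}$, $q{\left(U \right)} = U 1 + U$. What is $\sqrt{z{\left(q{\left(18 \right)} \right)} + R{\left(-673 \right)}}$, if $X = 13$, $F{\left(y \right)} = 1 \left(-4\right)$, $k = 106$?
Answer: $\frac{\sqrt{570}}{6} \approx 3.9791$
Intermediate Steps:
$q{\left(U \right)} = 2 U$ ($q{\left(U \right)} = U + U = 2 U$)
$F{\left(y \right)} = -4$
$z{\left(o \right)} = \frac{102}{o}$ ($z{\left(o \right)} = \frac{106}{o} - \frac{4}{o} = \frac{102}{o}$)
$R{\left(t \right)} = 13$
$\sqrt{z{\left(q{\left(18 \right)} \right)} + R{\left(-673 \right)}} = \sqrt{\frac{102}{2 \cdot 18} + 13} = \sqrt{\frac{102}{36} + 13} = \sqrt{102 \cdot \frac{1}{36} + 13} = \sqrt{\frac{17}{6} + 13} = \sqrt{\frac{95}{6}} = \frac{\sqrt{570}}{6}$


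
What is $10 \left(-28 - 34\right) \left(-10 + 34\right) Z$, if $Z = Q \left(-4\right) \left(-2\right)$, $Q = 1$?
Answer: $-119040$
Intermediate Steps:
$Z = 8$ ($Z = 1 \left(-4\right) \left(-2\right) = \left(-4\right) \left(-2\right) = 8$)
$10 \left(-28 - 34\right) \left(-10 + 34\right) Z = 10 \left(-28 - 34\right) \left(-10 + 34\right) 8 = 10 \left(\left(-62\right) 24\right) 8 = 10 \left(-1488\right) 8 = \left(-14880\right) 8 = -119040$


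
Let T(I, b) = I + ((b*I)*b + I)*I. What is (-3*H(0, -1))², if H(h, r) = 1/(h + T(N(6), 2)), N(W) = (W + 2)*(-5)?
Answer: 9/63361600 ≈ 1.4204e-7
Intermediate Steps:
N(W) = -10 - 5*W (N(W) = (2 + W)*(-5) = -10 - 5*W)
T(I, b) = I + I*(I + I*b²) (T(I, b) = I + ((I*b)*b + I)*I = I + (I*b² + I)*I = I + (I + I*b²)*I = I + I*(I + I*b²))
H(h, r) = 1/(7960 + h) (H(h, r) = 1/(h + (-10 - 5*6)*(1 + (-10 - 5*6) + (-10 - 5*6)*2²)) = 1/(h + (-10 - 30)*(1 + (-10 - 30) + (-10 - 30)*4)) = 1/(h - 40*(1 - 40 - 40*4)) = 1/(h - 40*(1 - 40 - 160)) = 1/(h - 40*(-199)) = 1/(h + 7960) = 1/(7960 + h))
(-3*H(0, -1))² = (-3/(7960 + 0))² = (-3/7960)² = 9/63361600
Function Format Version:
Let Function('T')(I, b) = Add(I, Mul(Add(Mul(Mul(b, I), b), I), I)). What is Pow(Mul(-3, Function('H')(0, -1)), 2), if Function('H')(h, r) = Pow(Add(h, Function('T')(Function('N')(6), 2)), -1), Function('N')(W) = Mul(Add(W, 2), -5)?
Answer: Rational(9, 63361600) ≈ 1.4204e-7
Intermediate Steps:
Function('N')(W) = Add(-10, Mul(-5, W)) (Function('N')(W) = Mul(Add(2, W), -5) = Add(-10, Mul(-5, W)))
Function('T')(I, b) = Add(I, Mul(I, Add(I, Mul(I, Pow(b, 2))))) (Function('T')(I, b) = Add(I, Mul(Add(Mul(Mul(I, b), b), I), I)) = Add(I, Mul(Add(Mul(I, Pow(b, 2)), I), I)) = Add(I, Mul(Add(I, Mul(I, Pow(b, 2))), I)) = Add(I, Mul(I, Add(I, Mul(I, Pow(b, 2))))))
Function('H')(h, r) = Pow(Add(7960, h), -1) (Function('H')(h, r) = Pow(Add(h, Mul(Add(-10, Mul(-5, 6)), Add(1, Add(-10, Mul(-5, 6)), Mul(Add(-10, Mul(-5, 6)), Pow(2, 2))))), -1) = Pow(Add(h, Mul(Add(-10, -30), Add(1, Add(-10, -30), Mul(Add(-10, -30), 4)))), -1) = Pow(Add(h, Mul(-40, Add(1, -40, Mul(-40, 4)))), -1) = Pow(Add(h, Mul(-40, Add(1, -40, -160))), -1) = Pow(Add(h, Mul(-40, -199)), -1) = Pow(Add(h, 7960), -1) = Pow(Add(7960, h), -1))
Pow(Mul(-3, Function('H')(0, -1)), 2) = Pow(Mul(-3, Pow(Add(7960, 0), -1)), 2) = Pow(Mul(-3, Pow(7960, -1)), 2) = Pow(Mul(-3, Rational(1, 7960)), 2) = Pow(Rational(-3, 7960), 2) = Rational(9, 63361600)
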